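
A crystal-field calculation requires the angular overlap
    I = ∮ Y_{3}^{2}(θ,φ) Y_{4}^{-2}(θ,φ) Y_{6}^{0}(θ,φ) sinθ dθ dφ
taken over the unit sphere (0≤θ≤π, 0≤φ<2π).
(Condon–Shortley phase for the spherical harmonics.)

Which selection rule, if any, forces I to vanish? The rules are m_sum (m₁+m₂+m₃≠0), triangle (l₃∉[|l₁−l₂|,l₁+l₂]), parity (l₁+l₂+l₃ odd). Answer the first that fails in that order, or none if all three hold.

parity

azimuthal sum: 2 − 2 + 0 = 0  ✓
1 ≤ 6 ≤ 7 (triangle on l)  ✓
L = 3 + 4 + 6 = 13 (odd)  ✗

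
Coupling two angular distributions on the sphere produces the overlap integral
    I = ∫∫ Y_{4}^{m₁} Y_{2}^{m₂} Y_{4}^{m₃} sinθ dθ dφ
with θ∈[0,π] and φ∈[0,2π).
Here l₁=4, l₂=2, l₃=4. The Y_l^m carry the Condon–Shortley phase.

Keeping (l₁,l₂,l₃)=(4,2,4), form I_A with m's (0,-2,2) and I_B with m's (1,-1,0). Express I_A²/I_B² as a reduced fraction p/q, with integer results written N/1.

18/1

Shared (l₁,l₂,l₃)=(4,2,4): N and (l;000)² cancel in I_A²/I_B².
A: Δ = 2!·6!·2!/11! = 1/13860; Racah Σ t=0..0: t=0:+1/192 = 1/192; ⇒ 3j(4 2 4; 0 -2 2)² = 3/77, sgn +1
B: Δ = 2!·6!·2!/11! = 1/13860; Racah Σ t=0..1: t=0:+1/72 t=1:−1/96 = 1/288; ⇒ 3j(4 2 4; 1 -1 0)² = 1/462, sgn +1
I_A²/I_B² = (3/77)/(1/462) = 18/1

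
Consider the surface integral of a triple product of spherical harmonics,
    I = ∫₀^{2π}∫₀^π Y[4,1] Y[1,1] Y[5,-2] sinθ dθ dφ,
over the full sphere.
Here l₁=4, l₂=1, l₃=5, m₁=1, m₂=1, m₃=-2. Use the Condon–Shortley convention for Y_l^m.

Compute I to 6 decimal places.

0.225034

m-sum 0 ✓  L=10 even ✓  3≤5≤5 ✓
Π(2lᵢ+1) = 9×3×11 = 297
triangle coeff Δ(4,1,5) = 1/495
Σ_t [0,0]: t=0:+1/576 = 1/576
(3j)²=5/99 [(4 1 5; 0 0 0)], sign=-1
Σ_t [0,0]: t=0:+1/1440 = 1/1440
(3j)²=7/165 [(4 1 5; 1 1 -2)], sign=-1
⇒ 4πI² = 7/11
I = (+1)√(7/11/(4π)) = 0.22503380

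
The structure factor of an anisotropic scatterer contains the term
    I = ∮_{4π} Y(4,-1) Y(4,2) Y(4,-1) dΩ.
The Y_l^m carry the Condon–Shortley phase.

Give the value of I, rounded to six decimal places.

m-sum 0 ✓  L=12 even ✓  0≤4≤8 ✓
Π(2lᵢ+1) = 9×9×9 = 729
triangle coeff Δ(4,4,4) = 1/450450
Σ_t [0,4]: t=0:+1/13824 t=1:−1/216 t=2:+1/64 t=3:−1/216 t=4:+1/13824 = 5/768
(3j)²=18/1001 [(4 4 4; 0 0 0)], sign=+1
Σ_t [2,4]: t=2:+1/576 t=3:−1/144 t=4:+1/576 = -1/288
(3j)²=20/1001 [(4 4 4; -1 2 -1)], sign=+1
⇒ 4πI² = 262440/1002001
I = (+1)√(262440/1002001/(4π)) = 0.14436968

0.144370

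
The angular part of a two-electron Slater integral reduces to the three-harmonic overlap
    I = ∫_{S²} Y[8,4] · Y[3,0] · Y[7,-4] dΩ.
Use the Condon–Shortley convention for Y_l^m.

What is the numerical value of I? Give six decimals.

m-sum 0 ✓  L=18 even ✓  5≤7≤11 ✓
Π(2lᵢ+1) = 17×7×15 = 1785
triangle coeff Δ(8,3,7) = 1/5290740
Σ_t [1,3]: t=1:−1/7257600 t=2:+1/2073600 t=3:−1/7257600 = 1/4838400
(3j)²=252/20995 [(8 3 7; 0 0 0)], sign=-1
Σ_t [1,3]: t=1:−1/26127360 t=2:+1/29030400 t=3:−1/479001600 = -17/2874009600
(3j)²=17/25935 [(8 3 7; 4 0 -4)], sign=+1
⇒ 4πI² = 4284/305045
I = (-1)√(4284/305045/(4π)) = -0.03343011

-0.033430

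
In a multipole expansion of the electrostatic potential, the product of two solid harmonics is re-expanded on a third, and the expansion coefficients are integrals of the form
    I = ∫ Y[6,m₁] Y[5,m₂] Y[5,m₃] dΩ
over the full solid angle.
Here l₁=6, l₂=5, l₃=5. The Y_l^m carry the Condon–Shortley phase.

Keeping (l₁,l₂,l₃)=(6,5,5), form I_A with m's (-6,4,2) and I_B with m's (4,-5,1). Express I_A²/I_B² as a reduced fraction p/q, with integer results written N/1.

Shared (l₁,l₂,l₃)=(6,5,5): N and (l;000)² cancel in I_A²/I_B².
A: Δ = 6!·6!·4!/17! = 1/28588560; Racah Σ t=6..6: t=6:+1/3110400 = 1/3110400; ⇒ 3j(6 5 5; -6 4 2)² = 21/1105, sgn -1
B: Δ = 6!·6!·4!/17! = 1/28588560; Racah Σ t=0..0: t=0:+1/829440 = 1/829440; ⇒ 3j(6 5 5; 4 -5 1)² = 225/9724, sgn +1
I_A²/I_B² = (21/1105)/(225/9724) = 308/375

308/375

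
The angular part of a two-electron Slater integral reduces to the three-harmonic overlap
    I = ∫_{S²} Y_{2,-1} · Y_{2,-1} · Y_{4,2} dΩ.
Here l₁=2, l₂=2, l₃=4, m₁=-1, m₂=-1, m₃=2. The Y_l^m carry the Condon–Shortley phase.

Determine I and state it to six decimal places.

0.254875

Checks pass: Σm=0; 8 even; l₃=4∈[0,4].
(2·2+1)(2·2+1)(2·4+1) = 225
Δ: 0! 4! 4! / 9! → 1/630
sum: t=0:+1/16 = 1/16
3j²(2 2 4; 0 0 0) = Δ·Π!·Σ² = 2/35  (sign +1)
sum: t=0:+1/36 = 1/36
3j²(2 2 4; -1 -1 2) = Δ·Π!·Σ² = 4/63  (sign +1)
combine: 4πI² = 225·2/35·4/63 = 40/49
take √, sign +1: I = 0.25487487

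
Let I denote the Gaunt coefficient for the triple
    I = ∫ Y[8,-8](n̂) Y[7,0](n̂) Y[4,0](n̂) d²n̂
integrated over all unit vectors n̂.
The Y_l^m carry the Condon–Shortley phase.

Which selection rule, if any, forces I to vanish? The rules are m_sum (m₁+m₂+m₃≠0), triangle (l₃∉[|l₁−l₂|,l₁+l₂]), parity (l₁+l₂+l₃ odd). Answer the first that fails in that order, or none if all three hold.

m₁+m₂+m₃ = -8 + 0 + 0 = -8  ✗
triangle: |8−7|=1 ≤ l₃=4 ≤ 8+7=15
parity: l₁+l₂+l₃ = 19 is odd

m_sum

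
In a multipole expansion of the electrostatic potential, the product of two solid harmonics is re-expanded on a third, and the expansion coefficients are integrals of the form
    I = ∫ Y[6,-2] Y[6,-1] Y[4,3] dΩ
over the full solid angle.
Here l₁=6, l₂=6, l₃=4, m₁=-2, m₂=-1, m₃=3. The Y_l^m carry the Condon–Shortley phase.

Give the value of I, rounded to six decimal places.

Rules hold: Σm=0, L=16 even, 0≤4≤12.
N = 13·13·9 = 1521
Δ = 8!·4!·4!/17! = 1/15315300
Racah Σ t=2..6: t=2:+1/829440 t=3:−1/25920 t=4:+1/9216 t=5:−1/25920 t=6:+1/829440 = 7/207360
⇒ 3j(6 6 4; 0 0 0)² = 28/2431, sgn +1
Racah Σ t=4..5: t=4:+1/82944 t=5:−1/103680 = 1/414720
⇒ 3j(6 6 4; -2 -1 3)² = 49/43758, sgn -1
4πI² = N·(3j₀)²·(3jₘ)² = 686/34969
I = -1·√(0.0196174/4π) = -0.03951077

-0.039511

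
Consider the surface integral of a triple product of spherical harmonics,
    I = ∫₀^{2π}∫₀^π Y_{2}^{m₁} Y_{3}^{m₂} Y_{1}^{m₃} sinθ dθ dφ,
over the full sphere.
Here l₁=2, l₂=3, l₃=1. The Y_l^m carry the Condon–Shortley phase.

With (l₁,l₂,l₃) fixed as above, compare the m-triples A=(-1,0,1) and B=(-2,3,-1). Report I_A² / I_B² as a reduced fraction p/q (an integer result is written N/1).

1/5

Same 2,3,1: normalisation and zero-m 3j drop out of the ratio.
A: Δ: 4! 0! 2! / 7! → 1/105; sum: t=3:−1/12 = -1/12; 3j²(2 3 1; -1 0 1) = Δ·Π!·Σ² = 1/35  (sign -1)
B: Δ: 4! 0! 2! / 7! → 1/105; sum: t=4:+1/48 = 1/48; 3j²(2 3 1; -2 3 -1) = Δ·Π!·Σ² = 1/7  (sign +1)
I_A²/I_B² = (1/35)/(1/7) = 1/5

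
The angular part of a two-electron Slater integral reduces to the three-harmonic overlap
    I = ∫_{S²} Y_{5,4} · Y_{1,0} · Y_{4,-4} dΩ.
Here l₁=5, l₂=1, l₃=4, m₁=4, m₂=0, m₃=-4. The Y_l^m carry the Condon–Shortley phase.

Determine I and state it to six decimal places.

Rules hold: Σm=0, L=10 even, 4≤4≤6.
N = 11·3·9 = 297
Δ = 2!·8!·0!/11! = 1/495
Racah Σ t=1..1: t=1:−1/576 = -1/576
⇒ 3j(5 1 4; 0 0 0)² = 5/99, sgn -1
Racah Σ t=1..1: t=1:−1/40320 = -1/40320
⇒ 3j(5 1 4; 4 0 -4)² = 1/55, sgn -1
4πI² = N·(3j₀)²·(3jₘ)² = 3/11
I = +1·√(0.272727/4π) = 0.14731920

0.147319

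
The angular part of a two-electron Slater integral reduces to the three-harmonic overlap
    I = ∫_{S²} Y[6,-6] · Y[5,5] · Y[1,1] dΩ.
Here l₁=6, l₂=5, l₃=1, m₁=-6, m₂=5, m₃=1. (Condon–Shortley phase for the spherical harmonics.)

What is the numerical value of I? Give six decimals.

m-sum 0 ✓  L=12 even ✓  1≤1≤11 ✓
Π(2lᵢ+1) = 13×11×3 = 429
triangle coeff Δ(6,5,1) = 1/858
Σ_t [5,5]: t=5:−1/14400 = -1/14400
(3j)²=6/143 [(6 5 1; 0 0 0)], sign=+1
Σ_t [10,10]: t=10:+1/7257600 = 1/7257600
(3j)²=1/13 [(6 5 1; -6 5 1)], sign=+1
⇒ 4πI² = 18/13
I = (+1)√(18/13/(4π)) = 0.33194004

0.331940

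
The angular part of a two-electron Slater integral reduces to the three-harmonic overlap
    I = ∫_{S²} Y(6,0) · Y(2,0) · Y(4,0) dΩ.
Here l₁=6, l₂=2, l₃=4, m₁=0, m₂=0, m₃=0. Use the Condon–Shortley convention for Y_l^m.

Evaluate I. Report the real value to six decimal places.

0.238565

m-sum 0 ✓  L=12 even ✓  4≤4≤8 ✓
Π(2lᵢ+1) = 13×5×9 = 585
triangle coeff Δ(6,2,4) = 1/6435
Σ_t [2,2]: t=2:+1/2304 = 1/2304
(3j)²=5/143 [(6 2 4; 0 0 0)], sign=+1
(m-triple is (0,0,0) — same symbol as above.)
⇒ 4πI² = 1125/1573
I = (+1)√(1125/1573/(4π)) = 0.23856513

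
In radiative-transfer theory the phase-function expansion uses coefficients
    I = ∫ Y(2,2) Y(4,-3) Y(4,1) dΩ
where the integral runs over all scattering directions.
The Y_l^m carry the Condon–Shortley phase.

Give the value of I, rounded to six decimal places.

m-sum 0 ✓  L=10 even ✓  2≤4≤6 ✓
Π(2lᵢ+1) = 5×9×9 = 405
triangle coeff Δ(2,4,4) = 1/13860
Σ_t [0,2]: t=0:+1/192 t=1:−1/36 t=2:+1/192 = -5/288
(3j)²=20/693 [(2 4 4; 0 0 0)], sign=-1
Σ_t [0,0]: t=0:+1/480 = 1/480
(3j)²=3/110 [(2 4 4; 2 -3 1)], sign=-1
⇒ 4πI² = 270/847
I = (+1)√(270/847/(4π)) = 0.15927046

0.159270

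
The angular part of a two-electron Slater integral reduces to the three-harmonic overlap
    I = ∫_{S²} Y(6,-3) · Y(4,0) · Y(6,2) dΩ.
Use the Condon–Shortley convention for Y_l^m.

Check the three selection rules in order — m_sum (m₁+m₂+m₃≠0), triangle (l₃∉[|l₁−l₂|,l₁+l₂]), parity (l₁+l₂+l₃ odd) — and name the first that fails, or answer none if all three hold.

m_sum

m₁+m₂+m₃ = -3 + 0 + 2 = -1  ✗
triangle: |6−4|=2 ≤ l₃=6 ≤ 6+4=10
parity: l₁+l₂+l₃ = 16 is even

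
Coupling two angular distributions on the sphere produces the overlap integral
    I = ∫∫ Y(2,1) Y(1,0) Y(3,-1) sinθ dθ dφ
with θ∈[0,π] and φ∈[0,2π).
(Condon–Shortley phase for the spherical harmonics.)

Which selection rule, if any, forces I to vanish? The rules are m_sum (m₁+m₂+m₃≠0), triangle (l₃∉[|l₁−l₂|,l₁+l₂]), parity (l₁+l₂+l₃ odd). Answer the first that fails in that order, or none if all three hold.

none

m₁+m₂+m₃ = 1 + 0 − 1 = 0  ✓
triangle: |2−1|=1 ≤ l₃=3 ≤ 2+1=3  ✓
parity: l₁+l₂+l₃ = 6 is even  ✓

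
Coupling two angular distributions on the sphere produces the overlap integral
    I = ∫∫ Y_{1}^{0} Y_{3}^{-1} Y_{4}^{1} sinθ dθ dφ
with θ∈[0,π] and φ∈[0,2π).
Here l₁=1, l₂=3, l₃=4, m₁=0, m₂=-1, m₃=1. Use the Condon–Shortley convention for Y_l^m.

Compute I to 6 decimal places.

Checks pass: Σm=0; 8 even; l₃=4∈[2,4].
(2·1+1)(2·3+1)(2·4+1) = 189
Δ: 0! 2! 6! / 9! → 1/252
sum: t=0:+1/36 = 1/36
3j²(1 3 4; 0 0 0) = Δ·Π!·Σ² = 4/63  (sign +1)
sum: t=0:+1/48 = 1/48
3j²(1 3 4; 0 -1 1) = Δ·Π!·Σ² = 5/84  (sign -1)
combine: 4πI² = 189·4/63·5/84 = 5/7
take √, sign -1: I = -0.23841361

-0.238414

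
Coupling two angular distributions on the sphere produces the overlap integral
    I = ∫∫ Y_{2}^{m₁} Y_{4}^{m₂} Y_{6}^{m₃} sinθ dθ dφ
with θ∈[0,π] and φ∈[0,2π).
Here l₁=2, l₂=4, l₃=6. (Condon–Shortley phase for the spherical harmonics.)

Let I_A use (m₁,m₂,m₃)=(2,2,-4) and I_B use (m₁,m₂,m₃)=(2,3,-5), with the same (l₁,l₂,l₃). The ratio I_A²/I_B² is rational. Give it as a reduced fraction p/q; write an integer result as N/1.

7/11

Shared (l₁,l₂,l₃)=(2,4,6): N and (l;000)² cancel in I_A²/I_B².
A: Δ = 0!·4!·8!/13! = 1/6435; Racah Σ t=0..0: t=0:+1/34560 = 1/34560; ⇒ 3j(2 4 6; 2 2 -4)² = 14/429, sgn +1
B: Δ = 0!·4!·8!/13! = 1/6435; Racah Σ t=0..0: t=0:+1/120960 = 1/120960; ⇒ 3j(2 4 6; 2 3 -5)² = 2/39, sgn -1
I_A²/I_B² = (14/429)/(2/39) = 7/11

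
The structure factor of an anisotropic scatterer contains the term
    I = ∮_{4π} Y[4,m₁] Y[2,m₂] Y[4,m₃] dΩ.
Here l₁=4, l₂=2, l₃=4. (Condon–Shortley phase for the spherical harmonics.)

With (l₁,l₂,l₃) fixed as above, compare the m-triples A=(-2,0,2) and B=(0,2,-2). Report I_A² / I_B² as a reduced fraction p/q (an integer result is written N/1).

16/135

Same 4,2,4: normalisation and zero-m 3j drop out of the ratio.
A: Δ: 2! 6! 2! / 11! → 1/13860; sum: t=0:+1/2880 t=1:−1/120 t=2:+1/192 = -1/360; 3j²(4 2 4; -2 0 2) = Δ·Π!·Σ² = 16/3465  (sign -1)
B: Δ: 2! 6! 2! / 11! → 1/13860; sum: t=2:+1/192 = 1/192; 3j²(4 2 4; 0 2 -2) = Δ·Π!·Σ² = 3/77  (sign +1)
I_A²/I_B² = (16/3465)/(3/77) = 16/135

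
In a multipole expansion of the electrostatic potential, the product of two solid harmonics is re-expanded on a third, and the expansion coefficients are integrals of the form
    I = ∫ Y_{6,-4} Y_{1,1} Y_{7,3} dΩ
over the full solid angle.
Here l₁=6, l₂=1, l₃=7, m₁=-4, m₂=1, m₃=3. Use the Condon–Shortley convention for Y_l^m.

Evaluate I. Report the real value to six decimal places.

-0.085707

m-sum 0 ✓  L=14 even ✓  5≤7≤7 ✓
Π(2lᵢ+1) = 13×3×15 = 585
triangle coeff Δ(6,1,7) = 1/1365
Σ_t [0,0]: t=0:+1/518400 = 1/518400
(3j)²=7/195 [(6 1 7; 0 0 0)], sign=-1
Σ_t [0,0]: t=0:+1/14515200 = 1/14515200
(3j)²=2/455 [(6 1 7; -4 1 3)], sign=+1
⇒ 4πI² = 6/65
I = (-1)√(6/65/(4π)) = -0.08570655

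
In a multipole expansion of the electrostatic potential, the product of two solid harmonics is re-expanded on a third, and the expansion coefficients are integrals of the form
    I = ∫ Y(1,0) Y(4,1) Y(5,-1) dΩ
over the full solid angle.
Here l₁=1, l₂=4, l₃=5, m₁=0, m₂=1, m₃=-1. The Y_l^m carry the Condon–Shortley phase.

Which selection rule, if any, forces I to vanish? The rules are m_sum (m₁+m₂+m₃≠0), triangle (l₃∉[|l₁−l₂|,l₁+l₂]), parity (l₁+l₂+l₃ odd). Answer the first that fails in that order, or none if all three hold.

none

Σmᵢ = 0  ✓
l₃∈[|l₁−l₂|,l₁+l₂]=[3,5], have l₃=5  ✓
Σlᵢ = 10 ⇒ even  ✓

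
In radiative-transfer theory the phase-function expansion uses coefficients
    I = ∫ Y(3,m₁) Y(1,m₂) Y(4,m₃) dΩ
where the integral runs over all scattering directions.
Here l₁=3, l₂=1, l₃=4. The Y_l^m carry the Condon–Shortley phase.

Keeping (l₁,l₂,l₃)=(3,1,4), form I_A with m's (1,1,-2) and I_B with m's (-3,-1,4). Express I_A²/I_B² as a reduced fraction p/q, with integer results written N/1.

15/28

Same 3,1,4: normalisation and zero-m 3j drop out of the ratio.
A: Δ: 0! 6! 2! / 9! → 1/252; sum: t=0:+1/96 = 1/96; 3j²(3 1 4; 1 1 -2) = Δ·Π!·Σ² = 5/84  (sign +1)
B: Δ: 0! 6! 2! / 9! → 1/252; sum: t=0:+1/1440 = 1/1440; 3j²(3 1 4; -3 -1 4) = Δ·Π!·Σ² = 1/9  (sign +1)
I_A²/I_B² = (5/84)/(1/9) = 15/28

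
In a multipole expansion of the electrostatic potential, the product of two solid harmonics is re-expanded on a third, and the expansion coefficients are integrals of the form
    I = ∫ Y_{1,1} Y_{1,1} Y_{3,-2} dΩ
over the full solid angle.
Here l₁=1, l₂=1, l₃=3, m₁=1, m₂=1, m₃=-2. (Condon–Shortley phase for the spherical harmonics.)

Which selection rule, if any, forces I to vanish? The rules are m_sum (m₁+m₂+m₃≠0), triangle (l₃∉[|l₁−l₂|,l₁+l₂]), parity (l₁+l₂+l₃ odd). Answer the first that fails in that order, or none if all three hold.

triangle

azimuthal sum: 1 + 1 − 2 = 0  ✓
0 ≤ 3 ≤ 2 (triangle on l)  ✗
L = 1 + 1 + 3 = 5 (odd)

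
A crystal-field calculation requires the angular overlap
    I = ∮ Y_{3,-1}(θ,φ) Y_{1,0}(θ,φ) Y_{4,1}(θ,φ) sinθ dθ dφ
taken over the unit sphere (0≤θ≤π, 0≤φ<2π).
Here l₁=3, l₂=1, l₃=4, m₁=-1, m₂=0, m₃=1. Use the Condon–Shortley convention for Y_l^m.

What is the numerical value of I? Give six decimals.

Checks pass: Σm=0; 8 even; l₃=4∈[2,4].
(2·3+1)(2·1+1)(2·4+1) = 189
Δ: 0! 6! 2! / 9! → 1/252
sum: t=0:+1/36 = 1/36
3j²(3 1 4; 0 0 0) = Δ·Π!·Σ² = 4/63  (sign +1)
sum: t=0:+1/48 = 1/48
3j²(3 1 4; -1 0 1) = Δ·Π!·Σ² = 5/84  (sign -1)
combine: 4πI² = 189·4/63·5/84 = 5/7
take √, sign -1: I = -0.23841361

-0.238414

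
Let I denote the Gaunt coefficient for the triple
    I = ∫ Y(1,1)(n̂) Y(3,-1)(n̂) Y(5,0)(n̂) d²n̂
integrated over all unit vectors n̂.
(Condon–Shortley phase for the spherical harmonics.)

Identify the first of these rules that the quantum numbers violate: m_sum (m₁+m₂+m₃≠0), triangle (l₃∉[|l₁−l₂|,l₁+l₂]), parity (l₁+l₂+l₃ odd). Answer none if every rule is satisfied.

triangle

Σmᵢ = 0  ✓
l₃∈[|l₁−l₂|,l₁+l₂]=[2,4], have l₃=5  ✗
Σlᵢ = 9 ⇒ odd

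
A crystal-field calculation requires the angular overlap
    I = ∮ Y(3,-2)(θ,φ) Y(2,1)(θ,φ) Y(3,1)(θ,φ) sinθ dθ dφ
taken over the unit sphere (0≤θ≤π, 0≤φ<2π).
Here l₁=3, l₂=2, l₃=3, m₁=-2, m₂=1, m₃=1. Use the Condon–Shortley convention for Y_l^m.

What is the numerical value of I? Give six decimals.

0.162868

Rules hold: Σm=0, L=8 even, 1≤3≤5.
N = 7·5·7 = 245
Δ = 2!·4!·2!/9! = 1/3780
Racah Σ t=0..2: t=0:+1/24 t=1:−1/4 t=2:+1/24 = -1/6
⇒ 3j(3 2 3; 0 0 0)² = 4/105, sgn +1
Racah Σ t=1..2: t=1:−1/48 t=2:+1/12 = 1/16
⇒ 3j(3 2 3; -2 1 1)² = 1/28, sgn +1
4πI² = N·(3j₀)²·(3jₘ)² = 1/3
I = +1·√(0.333333/4π) = 0.16286750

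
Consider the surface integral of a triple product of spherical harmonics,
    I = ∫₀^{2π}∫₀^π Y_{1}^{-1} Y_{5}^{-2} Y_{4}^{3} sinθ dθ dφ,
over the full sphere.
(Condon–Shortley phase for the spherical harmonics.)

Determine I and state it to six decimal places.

Rules hold: Σm=0, L=10 even, 4≤4≤6.
N = 3·11·9 = 297
Δ = 2!·0!·8!/11! = 1/495
Racah Σ t=1..1: t=1:−1/576 = -1/576
⇒ 3j(1 5 4; 0 0 0)² = 5/99, sgn -1
Racah Σ t=2..2: t=2:+1/10080 = 1/10080
⇒ 3j(1 5 4; -1 -2 3)² = 1/165, sgn -1
4πI² = N·(3j₀)²·(3jₘ)² = 1/11
I = +1·√(0.0909091/4π) = 0.08505478

0.085055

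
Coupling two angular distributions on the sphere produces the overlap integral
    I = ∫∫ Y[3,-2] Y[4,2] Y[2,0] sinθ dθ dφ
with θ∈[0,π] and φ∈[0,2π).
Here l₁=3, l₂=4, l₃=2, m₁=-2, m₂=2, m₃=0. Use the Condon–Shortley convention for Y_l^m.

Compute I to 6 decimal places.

L=9 odd ⇒ parity kills the (l;000) factor ⇒ I = 0

0.000000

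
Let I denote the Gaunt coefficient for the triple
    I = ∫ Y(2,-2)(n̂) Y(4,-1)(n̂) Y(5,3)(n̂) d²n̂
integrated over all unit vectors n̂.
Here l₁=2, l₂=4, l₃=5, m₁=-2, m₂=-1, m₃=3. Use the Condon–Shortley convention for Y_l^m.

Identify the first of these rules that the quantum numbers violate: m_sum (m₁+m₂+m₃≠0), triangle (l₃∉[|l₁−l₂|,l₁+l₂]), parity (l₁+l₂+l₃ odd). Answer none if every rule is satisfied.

Σmᵢ = 0  ✓
l₃∈[|l₁−l₂|,l₁+l₂]=[2,6], have l₃=5  ✓
Σlᵢ = 11 ⇒ odd  ✗

parity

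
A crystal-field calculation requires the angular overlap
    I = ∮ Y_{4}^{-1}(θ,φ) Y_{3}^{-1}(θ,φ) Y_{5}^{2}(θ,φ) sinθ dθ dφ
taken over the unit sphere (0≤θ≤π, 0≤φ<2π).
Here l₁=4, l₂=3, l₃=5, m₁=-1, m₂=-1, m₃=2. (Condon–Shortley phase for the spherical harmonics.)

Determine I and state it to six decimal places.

0.148044

Rules hold: Σm=0, L=12 even, 1≤5≤7.
N = 9·7·11 = 693
Δ = 2!·6!·4!/13! = 1/180180
Racah Σ t=0..2: t=0:+1/576 t=1:−1/144 t=2:+1/576 = -1/288
⇒ 3j(4 3 5; 0 0 0)² = 20/1001, sgn +1
Racah Σ t=0..2: t=0:+1/960 t=1:−1/288 t=2:+1/1728 = -1/540
⇒ 3j(4 3 5; -1 -1 2)² = 128/6435, sgn +1
4πI² = N·(3j₀)²·(3jₘ)² = 512/1859
I = +1·√(0.275417/4π) = 0.14804384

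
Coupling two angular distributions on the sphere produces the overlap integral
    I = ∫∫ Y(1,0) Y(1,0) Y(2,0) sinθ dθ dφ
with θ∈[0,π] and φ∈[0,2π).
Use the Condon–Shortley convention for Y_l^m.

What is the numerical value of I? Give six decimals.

Rules hold: Σm=0, L=4 even, 0≤2≤2.
N = 3·3·5 = 45
Δ = 0!·2!·2!/5! = 1/30
Racah Σ t=0..0: t=0:+1/1 = 1/1
⇒ 3j(1 1 2; 0 0 0)² = 2/15, sgn +1
(m-triple is (0,0,0) — same symbol as above.)
4πI² = N·(3j₀)²·(3jₘ)² = 4/5
I = +1·√(0.8/4π) = 0.25231325

0.252313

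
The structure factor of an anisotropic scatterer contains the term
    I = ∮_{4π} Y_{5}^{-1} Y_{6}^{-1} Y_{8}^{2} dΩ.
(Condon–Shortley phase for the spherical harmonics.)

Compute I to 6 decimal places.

L=19 odd ⇒ parity kills the (l;000) factor ⇒ I = 0

0.000000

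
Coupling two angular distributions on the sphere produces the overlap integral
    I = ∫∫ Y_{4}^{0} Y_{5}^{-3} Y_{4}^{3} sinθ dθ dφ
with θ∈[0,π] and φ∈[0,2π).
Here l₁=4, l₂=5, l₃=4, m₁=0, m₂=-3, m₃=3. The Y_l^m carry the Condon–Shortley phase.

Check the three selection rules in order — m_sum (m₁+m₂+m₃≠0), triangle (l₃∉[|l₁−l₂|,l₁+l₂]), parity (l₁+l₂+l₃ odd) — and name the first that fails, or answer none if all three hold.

parity

m₁+m₂+m₃ = 0 − 3 + 3 = 0  ✓
triangle: |4−5|=1 ≤ l₃=4 ≤ 4+5=9  ✓
parity: l₁+l₂+l₃ = 13 is odd  ✗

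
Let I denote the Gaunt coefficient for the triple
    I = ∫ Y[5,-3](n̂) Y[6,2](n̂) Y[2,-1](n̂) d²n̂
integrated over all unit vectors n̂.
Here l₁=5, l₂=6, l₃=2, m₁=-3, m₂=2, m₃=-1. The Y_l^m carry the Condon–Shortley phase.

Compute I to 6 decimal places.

0.000000

m-sum = -3 + 2 − 1 = -2 ≠ 0 ⇒ I = 0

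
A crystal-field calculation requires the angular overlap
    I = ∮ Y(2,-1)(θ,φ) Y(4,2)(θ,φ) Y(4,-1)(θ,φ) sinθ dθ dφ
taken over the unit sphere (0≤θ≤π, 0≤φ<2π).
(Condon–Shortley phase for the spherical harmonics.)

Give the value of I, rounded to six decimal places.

Rules hold: Σm=0, L=10 even, 2≤4≤6.
N = 5·9·9 = 405
Δ = 2!·2!·6!/11! = 1/13860
Racah Σ t=0..2: t=0:+1/192 t=1:−1/36 t=2:+1/192 = -5/288
⇒ 3j(2 4 4; 0 0 0)² = 20/693, sgn -1
Racah Σ t=1..2: t=1:−1/240 t=2:+1/96 = 1/160
⇒ 3j(2 4 4; -1 2 -1)² = 27/1540, sgn -1
4πI² = N·(3j₀)²·(3jₘ)² = 1215/5929
I = +1·√(0.204925/4π) = 0.12770047

0.127700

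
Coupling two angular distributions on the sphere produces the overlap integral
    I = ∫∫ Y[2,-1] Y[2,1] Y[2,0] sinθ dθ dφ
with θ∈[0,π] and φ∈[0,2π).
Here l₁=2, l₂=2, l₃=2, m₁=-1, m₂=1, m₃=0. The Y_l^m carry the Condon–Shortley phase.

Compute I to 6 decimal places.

-0.090112

Checks pass: Σm=0; 6 even; l₃=2∈[0,4].
(2·2+1)(2·2+1)(2·2+1) = 125
Δ: 2! 2! 2! / 7! → 1/630
sum: t=0:+1/8 t=1:−1/1 t=2:+1/8 = -3/4
3j²(2 2 2; 0 0 0) = Δ·Π!·Σ² = 2/35  (sign -1)
sum: t=1:−1/4 t=2:+1/2 = 1/4
3j²(2 2 2; -1 1 0) = Δ·Π!·Σ² = 1/70  (sign +1)
combine: 4πI² = 125·2/35·1/70 = 5/49
take √, sign -1: I = -0.09011188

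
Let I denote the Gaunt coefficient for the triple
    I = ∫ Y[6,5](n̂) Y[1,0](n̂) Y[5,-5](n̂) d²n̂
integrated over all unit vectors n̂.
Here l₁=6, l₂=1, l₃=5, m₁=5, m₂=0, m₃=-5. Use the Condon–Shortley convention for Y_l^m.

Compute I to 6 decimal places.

Checks pass: Σm=0; 12 even; l₃=5∈[5,7].
(2·6+1)(2·1+1)(2·5+1) = 429
Δ: 2! 10! 0! / 13! → 1/858
sum: t=1:−1/14400 = -1/14400
3j²(6 1 5; 0 0 0) = Δ·Π!·Σ² = 6/143  (sign +1)
sum: t=1:−1/3628800 = -1/3628800
3j²(6 1 5; 5 0 -5) = Δ·Π!·Σ² = 1/78  (sign -1)
combine: 4πI² = 429·6/143·1/78 = 3/13
take √, sign -1: I = -0.13551395

-0.135514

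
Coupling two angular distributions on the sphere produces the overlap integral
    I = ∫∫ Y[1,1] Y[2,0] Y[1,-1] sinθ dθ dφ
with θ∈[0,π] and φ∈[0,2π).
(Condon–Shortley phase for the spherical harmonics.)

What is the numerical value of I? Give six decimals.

0.126157

Rules hold: Σm=0, L=4 even, 1≤1≤3.
N = 3·5·3 = 45
Δ = 2!·0!·2!/5! = 1/30
Racah Σ t=1..1: t=1:−1/1 = -1/1
⇒ 3j(1 2 1; 0 0 0)² = 2/15, sgn +1
Racah Σ t=0..0: t=0:+1/4 = 1/4
⇒ 3j(1 2 1; 1 0 -1)² = 1/30, sgn +1
4πI² = N·(3j₀)²·(3jₘ)² = 1/5
I = +1·√(0.2/4π) = 0.12615663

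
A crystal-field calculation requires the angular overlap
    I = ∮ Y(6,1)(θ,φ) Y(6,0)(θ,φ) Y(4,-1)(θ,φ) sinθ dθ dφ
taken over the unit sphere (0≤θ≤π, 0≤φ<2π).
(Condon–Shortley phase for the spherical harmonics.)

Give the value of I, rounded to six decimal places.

-0.043721

m-sum 0 ✓  L=16 even ✓  0≤4≤12 ✓
Π(2lᵢ+1) = 13×13×9 = 1521
triangle coeff Δ(6,6,4) = 1/15315300
Σ_t [2,6]: t=2:+1/829440 t=3:−1/25920 t=4:+1/9216 t=5:−1/25920 t=6:+1/829440 = 7/207360
(3j)²=28/2431 [(6 6 4; 0 0 0)], sign=+1
Σ_t [2,5]: t=2:+1/207360 t=3:−1/17280 t=4:+1/13824 t=5:−1/103680 = 1/103680
(3j)²=10/7293 [(6 6 4; 1 0 -1)], sign=-1
⇒ 4πI² = 840/34969
I = (-1)√(840/34969/(4π)) = -0.04372130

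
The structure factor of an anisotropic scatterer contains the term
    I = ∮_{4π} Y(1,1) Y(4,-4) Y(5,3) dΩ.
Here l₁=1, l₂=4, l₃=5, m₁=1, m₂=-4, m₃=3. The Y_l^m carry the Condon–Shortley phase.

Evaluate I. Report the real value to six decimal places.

-0.049106

m-sum 0 ✓  L=10 even ✓  3≤5≤5 ✓
Π(2lᵢ+1) = 3×9×11 = 297
triangle coeff Δ(1,4,5) = 1/495
Σ_t [0,0]: t=0:+1/576 = 1/576
(3j)²=5/99 [(1 4 5; 0 0 0)], sign=-1
Σ_t [0,0]: t=0:+1/80640 = 1/80640
(3j)²=1/495 [(1 4 5; 1 -4 3)], sign=+1
⇒ 4πI² = 1/33
I = (-1)√(1/33/(4π)) = -0.04910640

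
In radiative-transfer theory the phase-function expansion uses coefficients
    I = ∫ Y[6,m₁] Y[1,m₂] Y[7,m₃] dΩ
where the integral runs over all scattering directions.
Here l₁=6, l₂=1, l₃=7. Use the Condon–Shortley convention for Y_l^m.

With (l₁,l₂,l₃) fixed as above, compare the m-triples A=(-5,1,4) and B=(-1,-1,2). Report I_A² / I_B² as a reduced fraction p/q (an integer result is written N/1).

l's match ⇒ only the (l;m) 3-j factors differ between A and B.
A: triangle coeff Δ(6,1,7) = 1/1365; Σ_t [0,0]: t=0:+1/79833600 = 1/79833600; (3j)²=1/455 [(6 1 7; -5 1 4)], sign=-1
B: triangle coeff Δ(6,1,7) = 1/1365; Σ_t [0,0]: t=0:+1/1209600 = 1/1209600; (3j)²=12/455 [(6 1 7; -1 -1 2)], sign=-1
I_A²/I_B² = (1/455)/(12/455) = 1/12

1/12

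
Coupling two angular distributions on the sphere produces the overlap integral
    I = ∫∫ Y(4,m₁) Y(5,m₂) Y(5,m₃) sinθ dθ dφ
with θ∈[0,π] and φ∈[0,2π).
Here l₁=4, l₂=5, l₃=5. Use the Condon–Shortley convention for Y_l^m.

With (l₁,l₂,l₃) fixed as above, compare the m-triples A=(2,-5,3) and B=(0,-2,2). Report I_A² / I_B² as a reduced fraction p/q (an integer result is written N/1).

72/1

l's match ⇒ only the (l;m) 3-j factors differ between A and B.
A: triangle coeff Δ(4,5,5) = 1/3153150; Σ_t [0,0]: t=0:+1/69120 = 1/69120; (3j)²=4/143 [(4 5 5; 2 -5 3)], sign=+1
B: triangle coeff Δ(4,5,5) = 1/3153150; Σ_t [0,3]: t=0:+1/20736 t=1:−1/1728 t=2:+1/1920 t=3:−1/25920 = -1/20736; (3j)²=1/2574 [(4 5 5; 0 -2 2)], sign=+1
I_A²/I_B² = (4/143)/(1/2574) = 72/1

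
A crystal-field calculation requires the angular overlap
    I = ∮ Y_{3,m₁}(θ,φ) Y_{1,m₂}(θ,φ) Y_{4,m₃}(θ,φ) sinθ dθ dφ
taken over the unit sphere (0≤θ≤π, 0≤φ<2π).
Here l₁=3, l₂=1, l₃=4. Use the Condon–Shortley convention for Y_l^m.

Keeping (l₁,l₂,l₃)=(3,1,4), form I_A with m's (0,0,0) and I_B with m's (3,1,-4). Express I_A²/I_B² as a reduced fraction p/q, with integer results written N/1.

4/7

Shared (l₁,l₂,l₃)=(3,1,4): N and (l;000)² cancel in I_A²/I_B².
A: Δ = 0!·6!·2!/9! = 1/252; Racah Σ t=0..0: t=0:+1/36 = 1/36; ⇒ 3j(3 1 4; 0 0 0)² = 4/63, sgn +1
B: Δ = 0!·6!·2!/9! = 1/252; Racah Σ t=0..0: t=0:+1/1440 = 1/1440; ⇒ 3j(3 1 4; 3 1 -4)² = 1/9, sgn +1
I_A²/I_B² = (4/63)/(1/9) = 4/7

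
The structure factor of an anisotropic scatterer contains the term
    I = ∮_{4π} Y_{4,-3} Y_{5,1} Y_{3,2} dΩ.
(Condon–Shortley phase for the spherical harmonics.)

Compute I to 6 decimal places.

0.160929

m-sum 0 ✓  L=12 even ✓  1≤3≤9 ✓
Π(2lᵢ+1) = 9×11×7 = 693
triangle coeff Δ(4,5,3) = 1/180180
Σ_t [2,4]: t=2:+1/576 t=3:−1/144 t=4:+1/576 = -1/288
(3j)²=20/1001 [(4 5 3; 0 0 0)], sign=+1
Σ_t [5,6]: t=5:−1/1440 t=6:+1/17280 = -11/17280
(3j)²=11/468 [(4 5 3; -3 1 2)], sign=+1
⇒ 4πI² = 55/169
I = (+1)√(55/169/(4π)) = 0.16092854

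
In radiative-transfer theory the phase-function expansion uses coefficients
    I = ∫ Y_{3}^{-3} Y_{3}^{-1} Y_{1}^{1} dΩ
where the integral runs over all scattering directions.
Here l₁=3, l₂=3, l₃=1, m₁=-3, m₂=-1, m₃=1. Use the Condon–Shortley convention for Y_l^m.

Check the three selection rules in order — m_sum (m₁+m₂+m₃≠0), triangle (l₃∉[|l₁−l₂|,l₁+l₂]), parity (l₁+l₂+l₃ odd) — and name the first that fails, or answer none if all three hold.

m_sum

azimuthal sum: -3 − 1 + 1 = -3  ✗
0 ≤ 1 ≤ 6 (triangle on l)
L = 3 + 3 + 1 = 7 (odd)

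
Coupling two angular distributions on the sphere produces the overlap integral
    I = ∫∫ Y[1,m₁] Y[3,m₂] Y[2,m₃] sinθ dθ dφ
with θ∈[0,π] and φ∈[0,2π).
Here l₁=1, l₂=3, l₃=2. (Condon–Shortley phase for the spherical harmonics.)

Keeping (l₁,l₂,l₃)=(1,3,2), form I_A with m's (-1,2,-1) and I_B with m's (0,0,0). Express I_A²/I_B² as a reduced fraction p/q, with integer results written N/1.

10/9

l's match ⇒ only the (l;m) 3-j factors differ between A and B.
A: triangle coeff Δ(1,3,2) = 1/105; Σ_t [2,2]: t=2:+1/12 = 1/12; (3j)²=2/21 [(1 3 2; -1 2 -1)], sign=-1
B: triangle coeff Δ(1,3,2) = 1/105; Σ_t [1,1]: t=1:−1/4 = -1/4; (3j)²=3/35 [(1 3 2; 0 0 0)], sign=-1
I_A²/I_B² = (2/21)/(3/35) = 10/9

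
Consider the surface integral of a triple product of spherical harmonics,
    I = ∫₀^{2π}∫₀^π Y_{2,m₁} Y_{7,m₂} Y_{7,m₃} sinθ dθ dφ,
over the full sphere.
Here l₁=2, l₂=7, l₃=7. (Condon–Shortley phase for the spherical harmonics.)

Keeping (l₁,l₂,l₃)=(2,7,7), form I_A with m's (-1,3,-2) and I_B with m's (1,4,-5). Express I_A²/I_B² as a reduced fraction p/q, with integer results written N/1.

625/1458

l's match ⇒ only the (l;m) 3-j factors differ between A and B.
A: triangle coeff Δ(2,7,7) = 1/185640; Σ_t [1,2]: t=1:−1/4354560 t=2:+1/1935360 = 1/3483648; (3j)²=125/12376 [(2 7 7; -1 3 -2)], sign=-1
B: triangle coeff Δ(2,7,7) = 1/185640; Σ_t [0,1]: t=0:+1/79833600 t=1:−1/14515200 = -1/17740800; (3j)²=729/30940 [(2 7 7; 1 4 -5)], sign=-1
I_A²/I_B² = (125/12376)/(729/30940) = 625/1458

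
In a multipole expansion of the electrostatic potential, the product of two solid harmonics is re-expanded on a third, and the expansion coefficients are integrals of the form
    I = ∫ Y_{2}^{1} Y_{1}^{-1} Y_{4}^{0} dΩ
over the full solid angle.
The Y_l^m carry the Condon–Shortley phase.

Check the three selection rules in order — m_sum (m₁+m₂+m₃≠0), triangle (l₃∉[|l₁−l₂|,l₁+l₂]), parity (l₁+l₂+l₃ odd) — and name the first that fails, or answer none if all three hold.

azimuthal sum: 1 − 1 + 0 = 0  ✓
1 ≤ 4 ≤ 3 (triangle on l)  ✗
L = 2 + 1 + 4 = 7 (odd)

triangle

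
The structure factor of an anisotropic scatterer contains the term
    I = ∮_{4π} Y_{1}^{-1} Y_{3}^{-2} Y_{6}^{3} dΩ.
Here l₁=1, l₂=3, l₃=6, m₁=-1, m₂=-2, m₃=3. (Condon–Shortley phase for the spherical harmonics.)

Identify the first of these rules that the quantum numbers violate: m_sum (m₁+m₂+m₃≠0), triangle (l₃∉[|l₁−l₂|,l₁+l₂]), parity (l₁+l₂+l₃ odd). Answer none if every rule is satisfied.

azimuthal sum: -1 − 2 + 3 = 0  ✓
2 ≤ 6 ≤ 4 (triangle on l)  ✗
L = 1 + 3 + 6 = 10 (even)

triangle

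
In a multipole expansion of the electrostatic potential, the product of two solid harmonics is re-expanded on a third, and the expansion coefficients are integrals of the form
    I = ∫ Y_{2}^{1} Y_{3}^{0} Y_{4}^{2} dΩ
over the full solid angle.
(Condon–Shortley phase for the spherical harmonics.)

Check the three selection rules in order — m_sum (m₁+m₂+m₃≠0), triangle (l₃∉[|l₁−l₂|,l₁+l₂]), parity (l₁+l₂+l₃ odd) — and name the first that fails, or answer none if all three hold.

m_sum

Σmᵢ = 3  ✗
l₃∈[|l₁−l₂|,l₁+l₂]=[1,5], have l₃=4
Σlᵢ = 9 ⇒ odd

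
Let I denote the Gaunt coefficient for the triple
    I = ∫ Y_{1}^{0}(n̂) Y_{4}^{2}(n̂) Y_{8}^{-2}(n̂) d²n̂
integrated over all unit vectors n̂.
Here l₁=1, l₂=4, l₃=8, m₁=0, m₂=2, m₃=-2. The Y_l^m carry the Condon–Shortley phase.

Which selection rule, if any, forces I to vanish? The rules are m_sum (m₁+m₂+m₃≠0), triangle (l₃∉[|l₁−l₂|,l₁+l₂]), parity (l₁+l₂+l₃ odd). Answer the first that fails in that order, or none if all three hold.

Σmᵢ = 0  ✓
l₃∈[|l₁−l₂|,l₁+l₂]=[3,5], have l₃=8  ✗
Σlᵢ = 13 ⇒ odd

triangle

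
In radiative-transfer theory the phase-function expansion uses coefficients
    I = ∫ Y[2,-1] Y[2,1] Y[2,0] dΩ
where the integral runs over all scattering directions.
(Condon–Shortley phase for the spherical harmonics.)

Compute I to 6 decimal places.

-0.090112

Rules hold: Σm=0, L=6 even, 0≤2≤4.
N = 5·5·5 = 125
Δ = 2!·2!·2!/7! = 1/630
Racah Σ t=0..2: t=0:+1/8 t=1:−1/1 t=2:+1/8 = -3/4
⇒ 3j(2 2 2; 0 0 0)² = 2/35, sgn -1
Racah Σ t=1..2: t=1:−1/4 t=2:+1/2 = 1/4
⇒ 3j(2 2 2; -1 1 0)² = 1/70, sgn +1
4πI² = N·(3j₀)²·(3jₘ)² = 5/49
I = -1·√(0.102041/4π) = -0.09011188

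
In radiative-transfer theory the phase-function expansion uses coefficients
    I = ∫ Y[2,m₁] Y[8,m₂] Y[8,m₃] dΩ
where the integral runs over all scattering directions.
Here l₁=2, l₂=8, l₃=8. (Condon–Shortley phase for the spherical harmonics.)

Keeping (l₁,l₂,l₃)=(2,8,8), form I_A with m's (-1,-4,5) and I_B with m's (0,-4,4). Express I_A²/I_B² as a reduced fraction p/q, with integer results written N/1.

351/32

Shared (l₁,l₂,l₃)=(2,8,8): N and (l;000)² cancel in I_A²/I_B².
A: Δ = 2!·2!·14!/19! = 1/348840; Racah Σ t=1..2: t=1:−1/479001600 t=2:+1/1916006400 = -1/638668800; ⇒ 3j(2 8 8; -1 -4 5)² = 117/6460, sgn +1
B: Δ = 2!·2!·14!/19! = 1/348840; Racah Σ t=0..2: t=0:+1/348364800 t=1:−1/239500800 t=2:+1/3832012800 = -1/958003200; ⇒ 3j(2 8 8; 0 -4 4)² = 8/4845, sgn -1
I_A²/I_B² = (117/6460)/(8/4845) = 351/32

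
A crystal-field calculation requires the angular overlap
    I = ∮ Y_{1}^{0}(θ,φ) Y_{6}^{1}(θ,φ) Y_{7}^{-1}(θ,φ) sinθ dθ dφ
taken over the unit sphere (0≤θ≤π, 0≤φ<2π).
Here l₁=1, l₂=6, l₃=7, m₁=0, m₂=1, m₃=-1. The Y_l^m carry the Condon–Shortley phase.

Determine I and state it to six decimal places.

-0.242415

m-sum 0 ✓  L=14 even ✓  5≤7≤7 ✓
Π(2lᵢ+1) = 3×13×15 = 585
triangle coeff Δ(1,6,7) = 1/1365
Σ_t [0,0]: t=0:+1/518400 = 1/518400
(3j)²=7/195 [(1 6 7; 0 0 0)], sign=-1
Σ_t [0,0]: t=0:+1/604800 = 1/604800
(3j)²=16/455 [(1 6 7; 0 1 -1)], sign=+1
⇒ 4πI² = 48/65
I = (-1)√(48/65/(4π)) = -0.24241473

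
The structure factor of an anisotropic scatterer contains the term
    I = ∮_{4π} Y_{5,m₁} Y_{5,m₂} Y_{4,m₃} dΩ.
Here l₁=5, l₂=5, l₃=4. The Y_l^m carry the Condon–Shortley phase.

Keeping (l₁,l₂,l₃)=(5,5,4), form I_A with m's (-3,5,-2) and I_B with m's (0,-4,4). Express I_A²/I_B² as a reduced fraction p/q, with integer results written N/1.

Shared (l₁,l₂,l₃)=(5,5,4): N and (l;000)² cancel in I_A²/I_B².
A: Δ = 6!·4!·4!/15! = 1/3153150; Racah Σ t=6..6: t=6:+1/69120 = 1/69120; ⇒ 3j(5 5 4; -3 5 -2)² = 4/143, sgn +1
B: Δ = 6!·4!·4!/15! = 1/3153150; Racah Σ t=1..1: t=1:−1/69120 = -1/69120; ⇒ 3j(5 5 4; 0 -4 4)² = 2/143, sgn -1
I_A²/I_B² = (4/143)/(2/143) = 2/1

2/1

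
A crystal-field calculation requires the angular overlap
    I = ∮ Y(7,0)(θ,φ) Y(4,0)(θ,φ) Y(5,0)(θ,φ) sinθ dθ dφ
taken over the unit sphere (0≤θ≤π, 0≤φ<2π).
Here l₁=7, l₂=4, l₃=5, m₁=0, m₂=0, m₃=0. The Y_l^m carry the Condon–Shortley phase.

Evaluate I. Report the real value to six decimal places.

Checks pass: Σm=0; 16 even; l₃=5∈[3,11].
(2·7+1)(2·4+1)(2·5+1) = 1485
Δ: 6! 8! 2! / 17! → 1/6126120
sum: t=2:+1/69120 t=3:−1/20736 t=4:+1/69120 = -1/51840
3j²(7 4 5; 0 0 0) = Δ·Π!·Σ² = 280/21879  (sign +1)
(m-triple is (0,0,0) — same symbol as above.)
combine: 4πI² = 1485·280/21879·280/21879 = 392000/1611753
take √, sign +1: I = 0.13911977

0.139120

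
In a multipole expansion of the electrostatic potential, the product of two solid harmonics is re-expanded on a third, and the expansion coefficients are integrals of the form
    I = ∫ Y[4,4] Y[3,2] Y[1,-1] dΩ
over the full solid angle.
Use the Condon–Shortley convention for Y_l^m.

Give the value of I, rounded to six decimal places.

0.000000

m-sum = 4 + 2 − 1 = 5 ≠ 0 ⇒ I = 0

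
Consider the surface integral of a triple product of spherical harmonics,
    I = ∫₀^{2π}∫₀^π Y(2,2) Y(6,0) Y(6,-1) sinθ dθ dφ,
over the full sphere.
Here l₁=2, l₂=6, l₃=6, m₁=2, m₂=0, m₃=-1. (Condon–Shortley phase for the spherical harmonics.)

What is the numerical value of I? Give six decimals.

0.000000

Σmᵢ = 1 ≠ 0, so the φ-integral vanishes; I = 0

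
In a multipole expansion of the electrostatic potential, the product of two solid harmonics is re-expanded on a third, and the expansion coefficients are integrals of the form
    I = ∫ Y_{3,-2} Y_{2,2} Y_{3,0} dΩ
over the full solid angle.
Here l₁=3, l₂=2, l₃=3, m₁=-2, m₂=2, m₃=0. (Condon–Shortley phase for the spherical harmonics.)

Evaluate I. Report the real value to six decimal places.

m-sum 0 ✓  L=8 even ✓  1≤3≤5 ✓
Π(2lᵢ+1) = 7×5×7 = 245
triangle coeff Δ(3,2,3) = 1/3780
Σ_t [0,2]: t=0:+1/24 t=1:−1/4 t=2:+1/24 = -1/6
(3j)²=4/105 [(3 2 3; 0 0 0)], sign=+1
Σ_t [2,2]: t=2:+1/24 = 1/24
(3j)²=1/21 [(3 2 3; -2 2 0)], sign=-1
⇒ 4πI² = 4/9
I = (-1)√(4/9/(4π)) = -0.18806319

-0.188063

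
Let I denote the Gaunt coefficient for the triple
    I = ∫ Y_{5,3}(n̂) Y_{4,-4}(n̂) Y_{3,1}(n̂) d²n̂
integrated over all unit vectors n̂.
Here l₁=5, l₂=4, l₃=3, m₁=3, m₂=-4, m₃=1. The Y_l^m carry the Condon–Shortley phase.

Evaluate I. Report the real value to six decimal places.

0.169606

m-sum 0 ✓  L=12 even ✓  1≤3≤9 ✓
Π(2lᵢ+1) = 11×9×7 = 693
triangle coeff Δ(5,4,3) = 1/180180
Σ_t [2,4]: t=2:+1/576 t=3:−1/144 t=4:+1/576 = -1/288
(3j)²=20/1001 [(5 4 3; 0 0 0)], sign=+1
Σ_t [0,0]: t=0:+1/5760 = 1/5760
(3j)²=56/2145 [(5 4 3; 3 -4 1)], sign=+1
⇒ 4πI² = 672/1859
I = (+1)√(672/1859/(4π)) = 0.16960553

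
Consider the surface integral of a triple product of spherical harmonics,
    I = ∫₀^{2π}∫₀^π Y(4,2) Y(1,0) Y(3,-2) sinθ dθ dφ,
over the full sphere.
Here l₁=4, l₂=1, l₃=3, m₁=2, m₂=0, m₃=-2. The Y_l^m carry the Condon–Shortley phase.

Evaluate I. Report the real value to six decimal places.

m-sum 0 ✓  L=8 even ✓  3≤3≤5 ✓
Π(2lᵢ+1) = 9×3×7 = 189
triangle coeff Δ(4,1,3) = 1/252
Σ_t [1,1]: t=1:−1/36 = -1/36
(3j)²=4/63 [(4 1 3; 0 0 0)], sign=+1
Σ_t [1,1]: t=1:−1/120 = -1/120
(3j)²=1/21 [(4 1 3; 2 0 -2)], sign=+1
⇒ 4πI² = 4/7
I = (+1)√(4/7/(4π)) = 0.21324362

0.213244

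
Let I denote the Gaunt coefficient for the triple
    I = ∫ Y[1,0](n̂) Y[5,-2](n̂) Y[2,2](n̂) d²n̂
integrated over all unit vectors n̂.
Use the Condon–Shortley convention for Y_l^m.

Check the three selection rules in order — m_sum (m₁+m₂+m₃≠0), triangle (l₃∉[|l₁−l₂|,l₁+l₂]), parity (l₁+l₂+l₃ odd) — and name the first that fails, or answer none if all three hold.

triangle

azimuthal sum: 0 − 2 + 2 = 0  ✓
4 ≤ 2 ≤ 6 (triangle on l)  ✗
L = 1 + 5 + 2 = 8 (even)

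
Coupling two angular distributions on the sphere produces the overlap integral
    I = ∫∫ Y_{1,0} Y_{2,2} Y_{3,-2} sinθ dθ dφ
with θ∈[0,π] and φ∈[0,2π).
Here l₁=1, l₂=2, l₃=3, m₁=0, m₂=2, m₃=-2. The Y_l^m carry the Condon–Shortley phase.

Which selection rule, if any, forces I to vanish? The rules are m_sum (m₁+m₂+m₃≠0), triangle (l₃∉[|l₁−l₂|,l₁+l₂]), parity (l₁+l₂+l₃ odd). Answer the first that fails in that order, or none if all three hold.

azimuthal sum: 0 + 2 − 2 = 0  ✓
1 ≤ 3 ≤ 3 (triangle on l)  ✓
L = 1 + 2 + 3 = 6 (even)  ✓

none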